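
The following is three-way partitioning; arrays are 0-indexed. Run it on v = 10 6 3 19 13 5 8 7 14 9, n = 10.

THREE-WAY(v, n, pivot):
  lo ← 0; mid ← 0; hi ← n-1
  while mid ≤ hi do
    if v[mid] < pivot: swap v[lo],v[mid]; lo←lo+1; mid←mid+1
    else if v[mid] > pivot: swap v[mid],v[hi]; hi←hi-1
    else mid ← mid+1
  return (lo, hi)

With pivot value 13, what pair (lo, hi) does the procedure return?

pivot = 13; lo=0, mid=0, hi=9
v[mid]=10<13: swap v[0],v[0]; lo=1,mid=1 → 10 6 3 19 13 5 8 7 14 9
v[mid]=6<13: swap v[1],v[1]; lo=2,mid=2 → 10 6 3 19 13 5 8 7 14 9
v[mid]=3<13: swap v[2],v[2]; lo=3,mid=3 → 10 6 3 19 13 5 8 7 14 9
v[mid]=19>13: swap v[3],v[9]; hi=8 → 10 6 3 9 13 5 8 7 14 19
v[mid]=9<13: swap v[3],v[3]; lo=4,mid=4 → 10 6 3 9 13 5 8 7 14 19
v[mid]=13=13: mid=5
v[mid]=5<13: swap v[4],v[5]; lo=5,mid=6 → 10 6 3 9 5 13 8 7 14 19
v[mid]=8<13: swap v[5],v[6]; lo=6,mid=7 → 10 6 3 9 5 8 13 7 14 19
v[mid]=7<13: swap v[6],v[7]; lo=7,mid=8 → 10 6 3 9 5 8 7 13 14 19
v[mid]=14>13: swap v[8],v[8]; hi=7 → 10 6 3 9 5 8 7 13 14 19
end: lo=7, hi=7; v = 10 6 3 9 5 8 7 13 14 19

(7, 7)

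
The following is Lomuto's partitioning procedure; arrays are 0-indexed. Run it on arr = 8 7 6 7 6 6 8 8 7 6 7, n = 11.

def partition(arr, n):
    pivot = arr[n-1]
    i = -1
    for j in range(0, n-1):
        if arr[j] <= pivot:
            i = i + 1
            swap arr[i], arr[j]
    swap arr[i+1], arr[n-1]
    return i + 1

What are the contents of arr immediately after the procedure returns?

pivot = arr[10] = 7; i = -1
j=0: arr[0]=8 > 7 → no swap
j=1: arr[1]=7 ≤ 7 → i=0, swap arr[0],arr[1] → 7 8 6 7 6 6 8 8 7 6 7
j=2: arr[2]=6 ≤ 7 → i=1, swap arr[1],arr[2] → 7 6 8 7 6 6 8 8 7 6 7
j=3: arr[3]=7 ≤ 7 → i=2, swap arr[2],arr[3] → 7 6 7 8 6 6 8 8 7 6 7
j=4: arr[4]=6 ≤ 7 → i=3, swap arr[3],arr[4] → 7 6 7 6 8 6 8 8 7 6 7
j=5: arr[5]=6 ≤ 7 → i=4, swap arr[4],arr[5] → 7 6 7 6 6 8 8 8 7 6 7
j=6: arr[6]=8 > 7 → no swap
j=7: arr[7]=8 > 7 → no swap
j=8: arr[8]=7 ≤ 7 → i=5, swap arr[5],arr[8] → 7 6 7 6 6 7 8 8 8 6 7
j=9: arr[9]=6 ≤ 7 → i=6, swap arr[6],arr[9] → 7 6 7 6 6 7 6 8 8 8 7
final swap arr[7],arr[10] → 7 6 7 6 6 7 6 7 8 8 8; return 7

7 6 7 6 6 7 6 7 8 8 8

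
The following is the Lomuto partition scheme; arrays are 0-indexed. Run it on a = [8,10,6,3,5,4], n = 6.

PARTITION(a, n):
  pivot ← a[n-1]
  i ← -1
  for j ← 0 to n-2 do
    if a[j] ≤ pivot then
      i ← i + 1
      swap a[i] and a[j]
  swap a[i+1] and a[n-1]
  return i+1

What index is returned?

1

pivot = a[5] = 4; i = -1
j=0: a[0]=8 > 4 → no swap
j=1: a[1]=10 > 4 → no swap
j=2: a[2]=6 > 4 → no swap
j=3: a[3]=3 ≤ 4 → i=0, swap a[0],a[3] → [3,10,6,8,5,4]
j=4: a[4]=5 > 4 → no swap
final swap a[1],a[5] → [3,4,6,8,5,10]; return 1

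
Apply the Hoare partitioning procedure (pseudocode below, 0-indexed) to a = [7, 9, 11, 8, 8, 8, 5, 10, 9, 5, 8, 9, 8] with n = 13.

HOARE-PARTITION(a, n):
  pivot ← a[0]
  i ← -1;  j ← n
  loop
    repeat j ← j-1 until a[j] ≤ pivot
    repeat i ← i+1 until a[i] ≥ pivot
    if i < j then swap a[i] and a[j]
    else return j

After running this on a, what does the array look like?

[5, 5, 11, 8, 8, 8, 9, 10, 9, 7, 8, 9, 8]

pivot = a[0] = 7; i = -1, j = 13
j→9 (a[9]=5≤7), i→0 (a[0]=7≥7); i<j, swap → [5, 9, 11, 8, 8, 8, 5, 10, 9, 7, 8, 9, 8]
j→6 (a[6]=5≤7), i→1 (a[1]=9≥7); i<j, swap → [5, 5, 11, 8, 8, 8, 9, 10, 9, 7, 8, 9, 8]
j→1, i→2; i≥j, return j=1. a = [5, 5, 11, 8, 8, 8, 9, 10, 9, 7, 8, 9, 8]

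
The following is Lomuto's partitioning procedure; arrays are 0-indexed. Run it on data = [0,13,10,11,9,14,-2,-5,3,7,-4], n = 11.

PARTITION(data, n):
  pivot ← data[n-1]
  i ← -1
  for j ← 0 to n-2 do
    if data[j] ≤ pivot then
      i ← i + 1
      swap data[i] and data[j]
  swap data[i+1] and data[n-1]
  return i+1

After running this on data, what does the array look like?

[-5,-4,10,11,9,14,-2,0,3,7,13]

pivot=-4, i=-1
j=0: 0>-4, skip
j=1: 13>-4, skip
j=2: 10>-4, skip
j=3: 11>-4, skip
j=4: 9>-4, skip
j=5: 14>-4, skip
j=6: -2>-4, skip
j=7: -5≤-4, i=0, swap(0,7) ⇒ [-5,13,10,11,9,14,-2,0,3,7,-4]
j=8: 3>-4, skip
j=9: 7>-4, skip
swap(1,10) ⇒ [-5,-4,10,11,9,14,-2,0,3,7,13]; return 1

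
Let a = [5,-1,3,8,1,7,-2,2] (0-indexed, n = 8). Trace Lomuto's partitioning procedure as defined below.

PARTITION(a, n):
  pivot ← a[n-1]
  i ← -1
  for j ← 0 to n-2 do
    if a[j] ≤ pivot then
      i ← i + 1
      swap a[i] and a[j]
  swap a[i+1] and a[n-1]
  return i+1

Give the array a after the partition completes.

[-1,1,-2,2,5,7,3,8]

pivot=2, i=-1
j=0: 5>2, skip
j=1: -1≤2, i=0, swap(0,1) ⇒ [-1,5,3,8,1,7,-2,2]
j=2: 3>2, skip
j=3: 8>2, skip
j=4: 1≤2, i=1, swap(1,4) ⇒ [-1,1,3,8,5,7,-2,2]
j=5: 7>2, skip
j=6: -2≤2, i=2, swap(2,6) ⇒ [-1,1,-2,8,5,7,3,2]
swap(3,7) ⇒ [-1,1,-2,2,5,7,3,8]; return 3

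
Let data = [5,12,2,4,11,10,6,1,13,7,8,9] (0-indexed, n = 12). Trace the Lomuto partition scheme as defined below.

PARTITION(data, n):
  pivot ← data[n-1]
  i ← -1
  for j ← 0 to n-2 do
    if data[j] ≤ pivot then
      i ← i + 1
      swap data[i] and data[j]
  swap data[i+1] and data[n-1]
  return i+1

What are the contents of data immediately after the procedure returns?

pivot=9, i=-1
j=0: 5≤9, i=0, swap(0,0) ⇒ [5,12,2,4,11,10,6,1,13,7,8,9]
j=1: 12>9, skip
j=2: 2≤9, i=1, swap(1,2) ⇒ [5,2,12,4,11,10,6,1,13,7,8,9]
j=3: 4≤9, i=2, swap(2,3) ⇒ [5,2,4,12,11,10,6,1,13,7,8,9]
j=4: 11>9, skip
j=5: 10>9, skip
j=6: 6≤9, i=3, swap(3,6) ⇒ [5,2,4,6,11,10,12,1,13,7,8,9]
j=7: 1≤9, i=4, swap(4,7) ⇒ [5,2,4,6,1,10,12,11,13,7,8,9]
j=8: 13>9, skip
j=9: 7≤9, i=5, swap(5,9) ⇒ [5,2,4,6,1,7,12,11,13,10,8,9]
j=10: 8≤9, i=6, swap(6,10) ⇒ [5,2,4,6,1,7,8,11,13,10,12,9]
swap(7,11) ⇒ [5,2,4,6,1,7,8,9,13,10,12,11]; return 7

[5,2,4,6,1,7,8,9,13,10,12,11]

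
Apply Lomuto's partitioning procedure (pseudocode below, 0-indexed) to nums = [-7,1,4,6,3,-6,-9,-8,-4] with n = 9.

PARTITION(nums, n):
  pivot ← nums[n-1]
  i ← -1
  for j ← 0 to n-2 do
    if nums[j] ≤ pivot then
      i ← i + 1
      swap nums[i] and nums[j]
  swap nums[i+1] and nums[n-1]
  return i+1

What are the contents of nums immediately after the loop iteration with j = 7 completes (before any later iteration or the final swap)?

pivot=-4, i=-1
j=0: -7≤-4, i=0, swap(0,0) ⇒ [-7,1,4,6,3,-6,-9,-8,-4]
j=1: 1>-4, skip
j=2: 4>-4, skip
j=3: 6>-4, skip
j=4: 3>-4, skip
j=5: -6≤-4, i=1, swap(1,5) ⇒ [-7,-6,4,6,3,1,-9,-8,-4]
j=6: -9≤-4, i=2, swap(2,6) ⇒ [-7,-6,-9,6,3,1,4,-8,-4]
j=7: -8≤-4, i=3, swap(3,7) ⇒ [-7,-6,-9,-8,3,1,4,6,-4]
(after j=7) nums = [-7,-6,-9,-8,3,1,4,6,-4]

[-7,-6,-9,-8,3,1,4,6,-4]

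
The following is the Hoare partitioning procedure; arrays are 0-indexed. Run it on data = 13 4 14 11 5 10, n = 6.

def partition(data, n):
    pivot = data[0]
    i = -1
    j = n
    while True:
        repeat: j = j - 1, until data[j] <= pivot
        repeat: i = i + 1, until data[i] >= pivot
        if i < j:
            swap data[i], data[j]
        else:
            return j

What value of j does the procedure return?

3

pivot = data[0] = 13; i = -1, j = 6
j→5 (data[5]=10≤13), i→0 (data[0]=13≥13); i<j, swap → 10 4 14 11 5 13
j→4 (data[4]=5≤13), i→2 (data[2]=14≥13); i<j, swap → 10 4 5 11 14 13
j→3, i→4; i≥j, return j=3. data = 10 4 5 11 14 13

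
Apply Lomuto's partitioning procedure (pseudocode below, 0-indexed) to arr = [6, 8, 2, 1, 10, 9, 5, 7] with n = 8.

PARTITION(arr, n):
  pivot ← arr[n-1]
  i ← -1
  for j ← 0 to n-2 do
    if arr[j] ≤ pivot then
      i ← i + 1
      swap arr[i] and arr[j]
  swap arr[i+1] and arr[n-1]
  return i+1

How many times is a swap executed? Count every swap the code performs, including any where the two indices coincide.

5

pivot=7, i=-1
j=0: 6≤7, i=0, swap(0,0) ⇒ [6, 8, 2, 1, 10, 9, 5, 7]
j=1: 8>7, skip
j=2: 2≤7, i=1, swap(1,2) ⇒ [6, 2, 8, 1, 10, 9, 5, 7]
j=3: 1≤7, i=2, swap(2,3) ⇒ [6, 2, 1, 8, 10, 9, 5, 7]
j=4: 10>7, skip
j=5: 9>7, skip
j=6: 5≤7, i=3, swap(3,6) ⇒ [6, 2, 1, 5, 10, 9, 8, 7]
swap(4,7) ⇒ [6, 2, 1, 5, 7, 9, 8, 10]; return 4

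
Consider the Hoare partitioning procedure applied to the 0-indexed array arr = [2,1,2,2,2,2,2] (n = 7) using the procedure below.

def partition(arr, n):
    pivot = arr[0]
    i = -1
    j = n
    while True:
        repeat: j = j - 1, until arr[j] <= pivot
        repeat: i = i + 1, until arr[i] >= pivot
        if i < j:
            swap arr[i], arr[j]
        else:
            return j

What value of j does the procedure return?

3

pivot = arr[0] = 2; i = -1, j = 7
j→6 (arr[6]=2≤2), i→0 (arr[0]=2≥2); i<j, swap → [2,1,2,2,2,2,2]
j→5 (arr[5]=2≤2), i→2 (arr[2]=2≥2); i<j, swap → [2,1,2,2,2,2,2]
j→4 (arr[4]=2≤2), i→3 (arr[3]=2≥2); i<j, swap → [2,1,2,2,2,2,2]
j→3, i→4; i≥j, return j=3. arr = [2,1,2,2,2,2,2]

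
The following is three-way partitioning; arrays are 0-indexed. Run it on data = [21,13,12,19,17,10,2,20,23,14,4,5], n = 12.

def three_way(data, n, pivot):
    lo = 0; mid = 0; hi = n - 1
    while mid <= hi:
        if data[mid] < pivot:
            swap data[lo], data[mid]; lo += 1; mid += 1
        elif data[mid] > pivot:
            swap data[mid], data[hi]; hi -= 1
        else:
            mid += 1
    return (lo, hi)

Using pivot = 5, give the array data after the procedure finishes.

pivot = 5; lo=0, mid=0, hi=11
data[mid]=21>5: swap data[0],data[11]; hi=10 → [5,13,12,19,17,10,2,20,23,14,4,21]
data[mid]=5=5: mid=1
data[mid]=13>5: swap data[1],data[10]; hi=9 → [5,4,12,19,17,10,2,20,23,14,13,21]
data[mid]=4<5: swap data[0],data[1]; lo=1,mid=2 → [4,5,12,19,17,10,2,20,23,14,13,21]
data[mid]=12>5: swap data[2],data[9]; hi=8 → [4,5,14,19,17,10,2,20,23,12,13,21]
data[mid]=14>5: swap data[2],data[8]; hi=7 → [4,5,23,19,17,10,2,20,14,12,13,21]
data[mid]=23>5: swap data[2],data[7]; hi=6 → [4,5,20,19,17,10,2,23,14,12,13,21]
data[mid]=20>5: swap data[2],data[6]; hi=5 → [4,5,2,19,17,10,20,23,14,12,13,21]
data[mid]=2<5: swap data[1],data[2]; lo=2,mid=3 → [4,2,5,19,17,10,20,23,14,12,13,21]
data[mid]=19>5: swap data[3],data[5]; hi=4 → [4,2,5,10,17,19,20,23,14,12,13,21]
data[mid]=10>5: swap data[3],data[4]; hi=3 → [4,2,5,17,10,19,20,23,14,12,13,21]
data[mid]=17>5: swap data[3],data[3]; hi=2 → [4,2,5,17,10,19,20,23,14,12,13,21]
end: lo=2, hi=2; data = [4,2,5,17,10,19,20,23,14,12,13,21]

[4,2,5,17,10,19,20,23,14,12,13,21]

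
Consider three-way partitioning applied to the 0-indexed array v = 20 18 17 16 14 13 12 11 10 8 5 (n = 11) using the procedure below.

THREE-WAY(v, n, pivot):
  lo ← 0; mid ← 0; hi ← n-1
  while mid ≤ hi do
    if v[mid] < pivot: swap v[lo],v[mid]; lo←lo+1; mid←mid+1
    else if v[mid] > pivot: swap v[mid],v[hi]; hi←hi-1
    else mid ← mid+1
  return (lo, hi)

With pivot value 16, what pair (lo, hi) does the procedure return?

pivot = 16; lo=0, mid=0, hi=10
v[mid]=20>16: swap v[0],v[10]; hi=9 → 5 18 17 16 14 13 12 11 10 8 20
v[mid]=5<16: swap v[0],v[0]; lo=1,mid=1 → 5 18 17 16 14 13 12 11 10 8 20
v[mid]=18>16: swap v[1],v[9]; hi=8 → 5 8 17 16 14 13 12 11 10 18 20
v[mid]=8<16: swap v[1],v[1]; lo=2,mid=2 → 5 8 17 16 14 13 12 11 10 18 20
v[mid]=17>16: swap v[2],v[8]; hi=7 → 5 8 10 16 14 13 12 11 17 18 20
v[mid]=10<16: swap v[2],v[2]; lo=3,mid=3 → 5 8 10 16 14 13 12 11 17 18 20
v[mid]=16=16: mid=4
v[mid]=14<16: swap v[3],v[4]; lo=4,mid=5 → 5 8 10 14 16 13 12 11 17 18 20
v[mid]=13<16: swap v[4],v[5]; lo=5,mid=6 → 5 8 10 14 13 16 12 11 17 18 20
v[mid]=12<16: swap v[5],v[6]; lo=6,mid=7 → 5 8 10 14 13 12 16 11 17 18 20
v[mid]=11<16: swap v[6],v[7]; lo=7,mid=8 → 5 8 10 14 13 12 11 16 17 18 20
end: lo=7, hi=7; v = 5 8 10 14 13 12 11 16 17 18 20

(7, 7)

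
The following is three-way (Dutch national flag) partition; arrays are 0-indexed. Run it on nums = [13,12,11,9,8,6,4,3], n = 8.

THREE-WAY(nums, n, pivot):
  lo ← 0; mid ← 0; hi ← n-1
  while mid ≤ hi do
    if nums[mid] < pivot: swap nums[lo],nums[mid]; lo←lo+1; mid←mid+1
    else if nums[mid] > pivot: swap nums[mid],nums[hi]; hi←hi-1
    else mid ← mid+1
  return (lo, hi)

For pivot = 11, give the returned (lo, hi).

lo=0 mid=0 hi=7
13>11: swap(0,7), hi=6 ⇒ [3,12,11,9,8,6,4,13]
3<11: swap(0,0), lo=1 mid=1 ⇒ [3,12,11,9,8,6,4,13]
12>11: swap(1,6), hi=5 ⇒ [3,4,11,9,8,6,12,13]
4<11: swap(1,1), lo=2 mid=2 ⇒ [3,4,11,9,8,6,12,13]
11=11: mid=3
9<11: swap(2,3), lo=3 mid=4 ⇒ [3,4,9,11,8,6,12,13]
8<11: swap(3,4), lo=4 mid=5 ⇒ [3,4,9,8,11,6,12,13]
6<11: swap(4,5), lo=5 mid=6 ⇒ [3,4,9,8,6,11,12,13]
done. lo=5 hi=5; nums=[3,4,9,8,6,11,12,13]

(5, 5)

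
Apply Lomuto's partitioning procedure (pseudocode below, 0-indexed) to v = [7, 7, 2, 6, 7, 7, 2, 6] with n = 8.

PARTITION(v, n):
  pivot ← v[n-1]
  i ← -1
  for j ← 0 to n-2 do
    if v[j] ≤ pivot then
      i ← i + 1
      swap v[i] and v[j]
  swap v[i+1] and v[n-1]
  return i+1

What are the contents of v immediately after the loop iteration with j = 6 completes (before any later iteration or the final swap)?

[2, 6, 2, 7, 7, 7, 7, 6]

pivot=6, i=-1
j=0: 7>6, skip
j=1: 7>6, skip
j=2: 2≤6, i=0, swap(0,2) ⇒ [2, 7, 7, 6, 7, 7, 2, 6]
j=3: 6≤6, i=1, swap(1,3) ⇒ [2, 6, 7, 7, 7, 7, 2, 6]
j=4: 7>6, skip
j=5: 7>6, skip
j=6: 2≤6, i=2, swap(2,6) ⇒ [2, 6, 2, 7, 7, 7, 7, 6]
(after j=6) v = [2, 6, 2, 7, 7, 7, 7, 6]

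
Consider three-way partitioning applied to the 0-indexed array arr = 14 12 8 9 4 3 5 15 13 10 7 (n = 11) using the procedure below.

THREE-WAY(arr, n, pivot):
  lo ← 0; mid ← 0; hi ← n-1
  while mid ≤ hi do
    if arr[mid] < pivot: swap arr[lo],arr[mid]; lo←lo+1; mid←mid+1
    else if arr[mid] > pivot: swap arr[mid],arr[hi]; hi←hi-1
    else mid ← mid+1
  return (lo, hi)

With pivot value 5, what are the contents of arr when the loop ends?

3 4 5 9 8 12 15 13 10 7 14

lo=0 mid=0 hi=10
14>5: swap(0,10), hi=9 ⇒ 7 12 8 9 4 3 5 15 13 10 14
7>5: swap(0,9), hi=8 ⇒ 10 12 8 9 4 3 5 15 13 7 14
10>5: swap(0,8), hi=7 ⇒ 13 12 8 9 4 3 5 15 10 7 14
13>5: swap(0,7), hi=6 ⇒ 15 12 8 9 4 3 5 13 10 7 14
15>5: swap(0,6), hi=5 ⇒ 5 12 8 9 4 3 15 13 10 7 14
5=5: mid=1
12>5: swap(1,5), hi=4 ⇒ 5 3 8 9 4 12 15 13 10 7 14
3<5: swap(0,1), lo=1 mid=2 ⇒ 3 5 8 9 4 12 15 13 10 7 14
8>5: swap(2,4), hi=3 ⇒ 3 5 4 9 8 12 15 13 10 7 14
4<5: swap(1,2), lo=2 mid=3 ⇒ 3 4 5 9 8 12 15 13 10 7 14
9>5: swap(3,3), hi=2 ⇒ 3 4 5 9 8 12 15 13 10 7 14
done. lo=2 hi=2; arr=3 4 5 9 8 12 15 13 10 7 14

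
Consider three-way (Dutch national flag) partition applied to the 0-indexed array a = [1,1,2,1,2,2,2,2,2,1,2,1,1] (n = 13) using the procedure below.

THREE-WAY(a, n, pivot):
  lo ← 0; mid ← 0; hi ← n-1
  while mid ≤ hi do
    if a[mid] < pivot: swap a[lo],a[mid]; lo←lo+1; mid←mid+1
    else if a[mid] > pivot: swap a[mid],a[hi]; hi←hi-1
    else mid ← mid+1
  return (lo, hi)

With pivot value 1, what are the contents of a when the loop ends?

pivot = 1; lo=0, mid=0, hi=12
a[mid]=1=1: mid=1
a[mid]=1=1: mid=2
a[mid]=2>1: swap a[2],a[12]; hi=11 → [1,1,1,1,2,2,2,2,2,1,2,1,2]
a[mid]=1=1: mid=3
a[mid]=1=1: mid=4
a[mid]=2>1: swap a[4],a[11]; hi=10 → [1,1,1,1,1,2,2,2,2,1,2,2,2]
a[mid]=1=1: mid=5
a[mid]=2>1: swap a[5],a[10]; hi=9 → [1,1,1,1,1,2,2,2,2,1,2,2,2]
a[mid]=2>1: swap a[5],a[9]; hi=8 → [1,1,1,1,1,1,2,2,2,2,2,2,2]
a[mid]=1=1: mid=6
a[mid]=2>1: swap a[6],a[8]; hi=7 → [1,1,1,1,1,1,2,2,2,2,2,2,2]
a[mid]=2>1: swap a[6],a[7]; hi=6 → [1,1,1,1,1,1,2,2,2,2,2,2,2]
a[mid]=2>1: swap a[6],a[6]; hi=5 → [1,1,1,1,1,1,2,2,2,2,2,2,2]
end: lo=0, hi=5; a = [1,1,1,1,1,1,2,2,2,2,2,2,2]

[1,1,1,1,1,1,2,2,2,2,2,2,2]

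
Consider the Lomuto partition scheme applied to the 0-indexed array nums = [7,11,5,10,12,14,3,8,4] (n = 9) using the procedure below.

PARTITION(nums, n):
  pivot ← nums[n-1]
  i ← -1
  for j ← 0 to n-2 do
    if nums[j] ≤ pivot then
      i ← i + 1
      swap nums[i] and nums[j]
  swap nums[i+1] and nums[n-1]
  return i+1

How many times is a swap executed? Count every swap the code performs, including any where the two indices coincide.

pivot=4, i=-1
j=0: 7>4, skip
j=1: 11>4, skip
j=2: 5>4, skip
j=3: 10>4, skip
j=4: 12>4, skip
j=5: 14>4, skip
j=6: 3≤4, i=0, swap(0,6) ⇒ [3,11,5,10,12,14,7,8,4]
j=7: 8>4, skip
swap(1,8) ⇒ [3,4,5,10,12,14,7,8,11]; return 1

2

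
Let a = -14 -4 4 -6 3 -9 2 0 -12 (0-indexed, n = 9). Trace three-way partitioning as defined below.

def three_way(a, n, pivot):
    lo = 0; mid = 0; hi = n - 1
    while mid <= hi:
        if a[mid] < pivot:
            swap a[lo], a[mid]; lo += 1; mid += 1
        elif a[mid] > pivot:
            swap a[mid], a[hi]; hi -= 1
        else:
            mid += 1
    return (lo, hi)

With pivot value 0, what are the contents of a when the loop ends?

-14 -4 -12 -6 -9 0 2 3 4

lo=0 mid=0 hi=8
-14<0: swap(0,0), lo=1 mid=1 ⇒ -14 -4 4 -6 3 -9 2 0 -12
-4<0: swap(1,1), lo=2 mid=2 ⇒ -14 -4 4 -6 3 -9 2 0 -12
4>0: swap(2,8), hi=7 ⇒ -14 -4 -12 -6 3 -9 2 0 4
-12<0: swap(2,2), lo=3 mid=3 ⇒ -14 -4 -12 -6 3 -9 2 0 4
-6<0: swap(3,3), lo=4 mid=4 ⇒ -14 -4 -12 -6 3 -9 2 0 4
3>0: swap(4,7), hi=6 ⇒ -14 -4 -12 -6 0 -9 2 3 4
0=0: mid=5
-9<0: swap(4,5), lo=5 mid=6 ⇒ -14 -4 -12 -6 -9 0 2 3 4
2>0: swap(6,6), hi=5 ⇒ -14 -4 -12 -6 -9 0 2 3 4
done. lo=5 hi=5; a=-14 -4 -12 -6 -9 0 2 3 4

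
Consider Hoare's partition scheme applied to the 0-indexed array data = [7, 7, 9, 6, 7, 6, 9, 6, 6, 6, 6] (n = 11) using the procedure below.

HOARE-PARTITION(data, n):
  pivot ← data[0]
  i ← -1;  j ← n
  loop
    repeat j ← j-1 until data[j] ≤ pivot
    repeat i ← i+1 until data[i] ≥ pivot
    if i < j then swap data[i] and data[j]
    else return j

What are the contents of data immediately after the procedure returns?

pivot = data[0] = 7; i = -1, j = 11
j→10 (data[10]=6≤7), i→0 (data[0]=7≥7); i<j, swap → [6, 7, 9, 6, 7, 6, 9, 6, 6, 6, 7]
j→9 (data[9]=6≤7), i→1 (data[1]=7≥7); i<j, swap → [6, 6, 9, 6, 7, 6, 9, 6, 6, 7, 7]
j→8 (data[8]=6≤7), i→2 (data[2]=9≥7); i<j, swap → [6, 6, 6, 6, 7, 6, 9, 6, 9, 7, 7]
j→7 (data[7]=6≤7), i→4 (data[4]=7≥7); i<j, swap → [6, 6, 6, 6, 6, 6, 9, 7, 9, 7, 7]
j→5, i→6; i≥j, return j=5. data = [6, 6, 6, 6, 6, 6, 9, 7, 9, 7, 7]

[6, 6, 6, 6, 6, 6, 9, 7, 9, 7, 7]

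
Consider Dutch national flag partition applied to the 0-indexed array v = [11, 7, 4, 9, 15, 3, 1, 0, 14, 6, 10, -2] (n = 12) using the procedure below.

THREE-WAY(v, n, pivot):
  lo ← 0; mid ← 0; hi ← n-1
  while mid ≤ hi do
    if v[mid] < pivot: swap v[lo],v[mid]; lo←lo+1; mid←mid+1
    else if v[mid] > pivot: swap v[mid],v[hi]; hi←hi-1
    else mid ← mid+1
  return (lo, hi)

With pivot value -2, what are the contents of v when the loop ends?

pivot = -2; lo=0, mid=0, hi=11
v[mid]=11>-2: swap v[0],v[11]; hi=10 → [-2, 7, 4, 9, 15, 3, 1, 0, 14, 6, 10, 11]
v[mid]=-2=-2: mid=1
v[mid]=7>-2: swap v[1],v[10]; hi=9 → [-2, 10, 4, 9, 15, 3, 1, 0, 14, 6, 7, 11]
v[mid]=10>-2: swap v[1],v[9]; hi=8 → [-2, 6, 4, 9, 15, 3, 1, 0, 14, 10, 7, 11]
v[mid]=6>-2: swap v[1],v[8]; hi=7 → [-2, 14, 4, 9, 15, 3, 1, 0, 6, 10, 7, 11]
v[mid]=14>-2: swap v[1],v[7]; hi=6 → [-2, 0, 4, 9, 15, 3, 1, 14, 6, 10, 7, 11]
v[mid]=0>-2: swap v[1],v[6]; hi=5 → [-2, 1, 4, 9, 15, 3, 0, 14, 6, 10, 7, 11]
v[mid]=1>-2: swap v[1],v[5]; hi=4 → [-2, 3, 4, 9, 15, 1, 0, 14, 6, 10, 7, 11]
v[mid]=3>-2: swap v[1],v[4]; hi=3 → [-2, 15, 4, 9, 3, 1, 0, 14, 6, 10, 7, 11]
v[mid]=15>-2: swap v[1],v[3]; hi=2 → [-2, 9, 4, 15, 3, 1, 0, 14, 6, 10, 7, 11]
v[mid]=9>-2: swap v[1],v[2]; hi=1 → [-2, 4, 9, 15, 3, 1, 0, 14, 6, 10, 7, 11]
v[mid]=4>-2: swap v[1],v[1]; hi=0 → [-2, 4, 9, 15, 3, 1, 0, 14, 6, 10, 7, 11]
end: lo=0, hi=0; v = [-2, 4, 9, 15, 3, 1, 0, 14, 6, 10, 7, 11]

[-2, 4, 9, 15, 3, 1, 0, 14, 6, 10, 7, 11]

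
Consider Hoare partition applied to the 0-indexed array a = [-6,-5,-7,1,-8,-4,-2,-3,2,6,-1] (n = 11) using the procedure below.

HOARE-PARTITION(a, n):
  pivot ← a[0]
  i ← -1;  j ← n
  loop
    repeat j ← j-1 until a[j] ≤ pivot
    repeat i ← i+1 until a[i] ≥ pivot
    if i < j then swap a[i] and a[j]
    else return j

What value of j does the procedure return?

1

pivot=-6
j stops at 4 (-8), i stops at 0 (-6); swap ⇒ [-8,-5,-7,1,-6,-4,-2,-3,2,6,-1]
j stops at 2 (-7), i stops at 1 (-5); swap ⇒ [-8,-7,-5,1,-6,-4,-2,-3,2,6,-1]
j stops at 1, i stops at 2; i≥j ⇒ return 1. a=[-8,-7,-5,1,-6,-4,-2,-3,2,6,-1]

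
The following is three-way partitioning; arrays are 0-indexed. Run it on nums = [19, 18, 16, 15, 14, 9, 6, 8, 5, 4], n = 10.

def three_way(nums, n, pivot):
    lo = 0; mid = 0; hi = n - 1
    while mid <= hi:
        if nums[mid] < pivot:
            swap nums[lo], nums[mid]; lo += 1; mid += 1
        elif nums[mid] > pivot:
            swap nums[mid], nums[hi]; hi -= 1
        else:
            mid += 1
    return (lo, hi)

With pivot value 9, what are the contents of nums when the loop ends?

pivot = 9; lo=0, mid=0, hi=9
nums[mid]=19>9: swap nums[0],nums[9]; hi=8 → [4, 18, 16, 15, 14, 9, 6, 8, 5, 19]
nums[mid]=4<9: swap nums[0],nums[0]; lo=1,mid=1 → [4, 18, 16, 15, 14, 9, 6, 8, 5, 19]
nums[mid]=18>9: swap nums[1],nums[8]; hi=7 → [4, 5, 16, 15, 14, 9, 6, 8, 18, 19]
nums[mid]=5<9: swap nums[1],nums[1]; lo=2,mid=2 → [4, 5, 16, 15, 14, 9, 6, 8, 18, 19]
nums[mid]=16>9: swap nums[2],nums[7]; hi=6 → [4, 5, 8, 15, 14, 9, 6, 16, 18, 19]
nums[mid]=8<9: swap nums[2],nums[2]; lo=3,mid=3 → [4, 5, 8, 15, 14, 9, 6, 16, 18, 19]
nums[mid]=15>9: swap nums[3],nums[6]; hi=5 → [4, 5, 8, 6, 14, 9, 15, 16, 18, 19]
nums[mid]=6<9: swap nums[3],nums[3]; lo=4,mid=4 → [4, 5, 8, 6, 14, 9, 15, 16, 18, 19]
nums[mid]=14>9: swap nums[4],nums[5]; hi=4 → [4, 5, 8, 6, 9, 14, 15, 16, 18, 19]
nums[mid]=9=9: mid=5
end: lo=4, hi=4; nums = [4, 5, 8, 6, 9, 14, 15, 16, 18, 19]

[4, 5, 8, 6, 9, 14, 15, 16, 18, 19]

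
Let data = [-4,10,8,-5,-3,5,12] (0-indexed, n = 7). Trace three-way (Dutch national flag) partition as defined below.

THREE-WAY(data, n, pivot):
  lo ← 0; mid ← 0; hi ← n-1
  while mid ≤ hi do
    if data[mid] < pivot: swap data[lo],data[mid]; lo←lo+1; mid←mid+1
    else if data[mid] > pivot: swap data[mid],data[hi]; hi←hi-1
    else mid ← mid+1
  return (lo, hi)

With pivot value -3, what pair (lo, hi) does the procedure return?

pivot = -3; lo=0, mid=0, hi=6
data[mid]=-4<-3: swap data[0],data[0]; lo=1,mid=1 → [-4,10,8,-5,-3,5,12]
data[mid]=10>-3: swap data[1],data[6]; hi=5 → [-4,12,8,-5,-3,5,10]
data[mid]=12>-3: swap data[1],data[5]; hi=4 → [-4,5,8,-5,-3,12,10]
data[mid]=5>-3: swap data[1],data[4]; hi=3 → [-4,-3,8,-5,5,12,10]
data[mid]=-3=-3: mid=2
data[mid]=8>-3: swap data[2],data[3]; hi=2 → [-4,-3,-5,8,5,12,10]
data[mid]=-5<-3: swap data[1],data[2]; lo=2,mid=3 → [-4,-5,-3,8,5,12,10]
end: lo=2, hi=2; data = [-4,-5,-3,8,5,12,10]

(2, 2)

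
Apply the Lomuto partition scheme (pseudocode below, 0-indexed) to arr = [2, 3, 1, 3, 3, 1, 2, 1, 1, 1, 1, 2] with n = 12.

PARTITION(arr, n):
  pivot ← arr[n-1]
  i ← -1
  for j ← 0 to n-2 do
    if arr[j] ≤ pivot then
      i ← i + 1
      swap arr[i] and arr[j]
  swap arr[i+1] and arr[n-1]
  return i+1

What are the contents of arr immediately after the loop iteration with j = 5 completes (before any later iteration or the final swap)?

pivot = arr[11] = 2; i = -1
j=0: arr[0]=2 ≤ 2 → i=0, swap arr[0],arr[0] (no change) → [2, 3, 1, 3, 3, 1, 2, 1, 1, 1, 1, 2]
j=1: arr[1]=3 > 2 → no swap
j=2: arr[2]=1 ≤ 2 → i=1, swap arr[1],arr[2] → [2, 1, 3, 3, 3, 1, 2, 1, 1, 1, 1, 2]
j=3: arr[3]=3 > 2 → no swap
j=4: arr[4]=3 > 2 → no swap
j=5: arr[5]=1 ≤ 2 → i=2, swap arr[2],arr[5] → [2, 1, 1, 3, 3, 3, 2, 1, 1, 1, 1, 2]
(after j=5) arr = [2, 1, 1, 3, 3, 3, 2, 1, 1, 1, 1, 2]

[2, 1, 1, 3, 3, 3, 2, 1, 1, 1, 1, 2]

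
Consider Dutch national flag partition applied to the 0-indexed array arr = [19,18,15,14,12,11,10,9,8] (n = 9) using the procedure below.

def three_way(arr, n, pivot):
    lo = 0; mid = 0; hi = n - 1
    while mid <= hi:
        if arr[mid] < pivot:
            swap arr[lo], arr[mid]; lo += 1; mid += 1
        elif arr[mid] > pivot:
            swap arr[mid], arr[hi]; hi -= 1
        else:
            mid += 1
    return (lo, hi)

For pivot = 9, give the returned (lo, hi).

(1, 1)

pivot = 9; lo=0, mid=0, hi=8
arr[mid]=19>9: swap arr[0],arr[8]; hi=7 → [8,18,15,14,12,11,10,9,19]
arr[mid]=8<9: swap arr[0],arr[0]; lo=1,mid=1 → [8,18,15,14,12,11,10,9,19]
arr[mid]=18>9: swap arr[1],arr[7]; hi=6 → [8,9,15,14,12,11,10,18,19]
arr[mid]=9=9: mid=2
arr[mid]=15>9: swap arr[2],arr[6]; hi=5 → [8,9,10,14,12,11,15,18,19]
arr[mid]=10>9: swap arr[2],arr[5]; hi=4 → [8,9,11,14,12,10,15,18,19]
arr[mid]=11>9: swap arr[2],arr[4]; hi=3 → [8,9,12,14,11,10,15,18,19]
arr[mid]=12>9: swap arr[2],arr[3]; hi=2 → [8,9,14,12,11,10,15,18,19]
arr[mid]=14>9: swap arr[2],arr[2]; hi=1 → [8,9,14,12,11,10,15,18,19]
end: lo=1, hi=1; arr = [8,9,14,12,11,10,15,18,19]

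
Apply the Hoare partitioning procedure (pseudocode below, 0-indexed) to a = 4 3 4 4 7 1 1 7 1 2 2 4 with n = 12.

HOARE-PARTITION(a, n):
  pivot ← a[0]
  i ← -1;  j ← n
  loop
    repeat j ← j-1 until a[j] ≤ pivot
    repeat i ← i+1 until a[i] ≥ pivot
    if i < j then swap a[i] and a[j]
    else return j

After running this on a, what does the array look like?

4 3 2 2 1 1 1 7 7 4 4 4

pivot = a[0] = 4; i = -1, j = 12
j→11 (a[11]=4≤4), i→0 (a[0]=4≥4); i<j, swap → 4 3 4 4 7 1 1 7 1 2 2 4
j→10 (a[10]=2≤4), i→2 (a[2]=4≥4); i<j, swap → 4 3 2 4 7 1 1 7 1 2 4 4
j→9 (a[9]=2≤4), i→3 (a[3]=4≥4); i<j, swap → 4 3 2 2 7 1 1 7 1 4 4 4
j→8 (a[8]=1≤4), i→4 (a[4]=7≥4); i<j, swap → 4 3 2 2 1 1 1 7 7 4 4 4
j→6, i→7; i≥j, return j=6. a = 4 3 2 2 1 1 1 7 7 4 4 4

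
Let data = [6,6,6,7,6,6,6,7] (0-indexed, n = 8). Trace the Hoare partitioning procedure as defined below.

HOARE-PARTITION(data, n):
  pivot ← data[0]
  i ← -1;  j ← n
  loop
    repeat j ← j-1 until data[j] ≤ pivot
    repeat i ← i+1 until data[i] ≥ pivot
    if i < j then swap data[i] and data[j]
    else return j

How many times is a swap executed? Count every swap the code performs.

pivot = data[0] = 6; i = -1, j = 8
j→6 (data[6]=6≤6), i→0 (data[0]=6≥6); i<j, swap → [6,6,6,7,6,6,6,7]
j→5 (data[5]=6≤6), i→1 (data[1]=6≥6); i<j, swap → [6,6,6,7,6,6,6,7]
j→4 (data[4]=6≤6), i→2 (data[2]=6≥6); i<j, swap → [6,6,6,7,6,6,6,7]
j→2, i→3; i≥j, return j=2. data = [6,6,6,7,6,6,6,7]

3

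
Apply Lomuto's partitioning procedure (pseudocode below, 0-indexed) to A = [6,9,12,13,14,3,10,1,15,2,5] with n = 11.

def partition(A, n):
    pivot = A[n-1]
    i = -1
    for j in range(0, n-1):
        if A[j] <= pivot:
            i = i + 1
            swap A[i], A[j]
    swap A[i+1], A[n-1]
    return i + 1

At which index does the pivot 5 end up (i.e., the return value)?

3

pivot = A[10] = 5; i = -1
j=0: A[0]=6 > 5 → no swap
j=1: A[1]=9 > 5 → no swap
j=2: A[2]=12 > 5 → no swap
j=3: A[3]=13 > 5 → no swap
j=4: A[4]=14 > 5 → no swap
j=5: A[5]=3 ≤ 5 → i=0, swap A[0],A[5] → [3,9,12,13,14,6,10,1,15,2,5]
j=6: A[6]=10 > 5 → no swap
j=7: A[7]=1 ≤ 5 → i=1, swap A[1],A[7] → [3,1,12,13,14,6,10,9,15,2,5]
j=8: A[8]=15 > 5 → no swap
j=9: A[9]=2 ≤ 5 → i=2, swap A[2],A[9] → [3,1,2,13,14,6,10,9,15,12,5]
final swap A[3],A[10] → [3,1,2,5,14,6,10,9,15,12,13]; return 3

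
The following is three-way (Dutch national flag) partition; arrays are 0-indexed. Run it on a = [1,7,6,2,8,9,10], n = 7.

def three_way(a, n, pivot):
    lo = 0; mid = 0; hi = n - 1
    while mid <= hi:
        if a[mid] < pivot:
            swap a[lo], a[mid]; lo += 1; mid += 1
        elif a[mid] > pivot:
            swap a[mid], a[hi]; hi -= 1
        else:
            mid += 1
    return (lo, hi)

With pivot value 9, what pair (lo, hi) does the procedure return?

(5, 5)

lo=0 mid=0 hi=6
1<9: swap(0,0), lo=1 mid=1 ⇒ [1,7,6,2,8,9,10]
7<9: swap(1,1), lo=2 mid=2 ⇒ [1,7,6,2,8,9,10]
6<9: swap(2,2), lo=3 mid=3 ⇒ [1,7,6,2,8,9,10]
2<9: swap(3,3), lo=4 mid=4 ⇒ [1,7,6,2,8,9,10]
8<9: swap(4,4), lo=5 mid=5 ⇒ [1,7,6,2,8,9,10]
9=9: mid=6
10>9: swap(6,6), hi=5 ⇒ [1,7,6,2,8,9,10]
done. lo=5 hi=5; a=[1,7,6,2,8,9,10]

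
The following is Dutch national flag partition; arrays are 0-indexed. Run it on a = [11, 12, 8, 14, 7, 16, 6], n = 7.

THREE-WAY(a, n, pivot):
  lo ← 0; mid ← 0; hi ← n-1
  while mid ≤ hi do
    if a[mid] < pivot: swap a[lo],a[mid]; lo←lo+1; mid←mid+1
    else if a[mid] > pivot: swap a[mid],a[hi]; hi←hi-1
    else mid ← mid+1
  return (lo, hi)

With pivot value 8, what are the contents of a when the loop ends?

pivot = 8; lo=0, mid=0, hi=6
a[mid]=11>8: swap a[0],a[6]; hi=5 → [6, 12, 8, 14, 7, 16, 11]
a[mid]=6<8: swap a[0],a[0]; lo=1,mid=1 → [6, 12, 8, 14, 7, 16, 11]
a[mid]=12>8: swap a[1],a[5]; hi=4 → [6, 16, 8, 14, 7, 12, 11]
a[mid]=16>8: swap a[1],a[4]; hi=3 → [6, 7, 8, 14, 16, 12, 11]
a[mid]=7<8: swap a[1],a[1]; lo=2,mid=2 → [6, 7, 8, 14, 16, 12, 11]
a[mid]=8=8: mid=3
a[mid]=14>8: swap a[3],a[3]; hi=2 → [6, 7, 8, 14, 16, 12, 11]
end: lo=2, hi=2; a = [6, 7, 8, 14, 16, 12, 11]

[6, 7, 8, 14, 16, 12, 11]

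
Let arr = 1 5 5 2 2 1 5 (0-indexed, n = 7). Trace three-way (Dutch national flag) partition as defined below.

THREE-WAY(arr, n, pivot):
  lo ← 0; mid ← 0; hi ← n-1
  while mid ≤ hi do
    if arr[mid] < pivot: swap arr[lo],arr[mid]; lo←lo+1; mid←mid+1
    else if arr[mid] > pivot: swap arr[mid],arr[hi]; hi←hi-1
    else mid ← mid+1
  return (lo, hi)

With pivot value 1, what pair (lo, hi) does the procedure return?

pivot = 1; lo=0, mid=0, hi=6
arr[mid]=1=1: mid=1
arr[mid]=5>1: swap arr[1],arr[6]; hi=5 → 1 5 5 2 2 1 5
arr[mid]=5>1: swap arr[1],arr[5]; hi=4 → 1 1 5 2 2 5 5
arr[mid]=1=1: mid=2
arr[mid]=5>1: swap arr[2],arr[4]; hi=3 → 1 1 2 2 5 5 5
arr[mid]=2>1: swap arr[2],arr[3]; hi=2 → 1 1 2 2 5 5 5
arr[mid]=2>1: swap arr[2],arr[2]; hi=1 → 1 1 2 2 5 5 5
end: lo=0, hi=1; arr = 1 1 2 2 5 5 5

(0, 1)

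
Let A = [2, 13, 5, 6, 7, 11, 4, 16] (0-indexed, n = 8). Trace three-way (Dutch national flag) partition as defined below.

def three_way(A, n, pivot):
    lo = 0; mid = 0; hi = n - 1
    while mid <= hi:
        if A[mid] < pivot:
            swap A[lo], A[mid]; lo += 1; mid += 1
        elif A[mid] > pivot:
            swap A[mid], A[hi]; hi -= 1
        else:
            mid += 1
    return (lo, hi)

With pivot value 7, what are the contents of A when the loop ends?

[2, 4, 5, 6, 7, 11, 16, 13]

pivot = 7; lo=0, mid=0, hi=7
A[mid]=2<7: swap A[0],A[0]; lo=1,mid=1 → [2, 13, 5, 6, 7, 11, 4, 16]
A[mid]=13>7: swap A[1],A[7]; hi=6 → [2, 16, 5, 6, 7, 11, 4, 13]
A[mid]=16>7: swap A[1],A[6]; hi=5 → [2, 4, 5, 6, 7, 11, 16, 13]
A[mid]=4<7: swap A[1],A[1]; lo=2,mid=2 → [2, 4, 5, 6, 7, 11, 16, 13]
A[mid]=5<7: swap A[2],A[2]; lo=3,mid=3 → [2, 4, 5, 6, 7, 11, 16, 13]
A[mid]=6<7: swap A[3],A[3]; lo=4,mid=4 → [2, 4, 5, 6, 7, 11, 16, 13]
A[mid]=7=7: mid=5
A[mid]=11>7: swap A[5],A[5]; hi=4 → [2, 4, 5, 6, 7, 11, 16, 13]
end: lo=4, hi=4; A = [2, 4, 5, 6, 7, 11, 16, 13]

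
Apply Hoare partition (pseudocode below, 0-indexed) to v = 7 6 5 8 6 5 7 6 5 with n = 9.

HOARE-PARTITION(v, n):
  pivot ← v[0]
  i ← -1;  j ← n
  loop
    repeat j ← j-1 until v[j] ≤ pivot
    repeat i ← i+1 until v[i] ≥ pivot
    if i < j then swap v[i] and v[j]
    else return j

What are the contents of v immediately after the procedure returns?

pivot=7
j stops at 8 (5), i stops at 0 (7); swap ⇒ 5 6 5 8 6 5 7 6 7
j stops at 7 (6), i stops at 3 (8); swap ⇒ 5 6 5 6 6 5 7 8 7
j stops at 6, i stops at 6; i≥j ⇒ return 6. v=5 6 5 6 6 5 7 8 7

5 6 5 6 6 5 7 8 7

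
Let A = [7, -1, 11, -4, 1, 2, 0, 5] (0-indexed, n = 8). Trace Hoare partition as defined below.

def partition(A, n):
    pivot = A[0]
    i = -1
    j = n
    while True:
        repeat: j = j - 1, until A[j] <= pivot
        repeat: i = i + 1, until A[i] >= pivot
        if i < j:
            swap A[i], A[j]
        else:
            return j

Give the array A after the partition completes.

pivot = A[0] = 7; i = -1, j = 8
j→7 (A[7]=5≤7), i→0 (A[0]=7≥7); i<j, swap → [5, -1, 11, -4, 1, 2, 0, 7]
j→6 (A[6]=0≤7), i→2 (A[2]=11≥7); i<j, swap → [5, -1, 0, -4, 1, 2, 11, 7]
j→5, i→6; i≥j, return j=5. A = [5, -1, 0, -4, 1, 2, 11, 7]

[5, -1, 0, -4, 1, 2, 11, 7]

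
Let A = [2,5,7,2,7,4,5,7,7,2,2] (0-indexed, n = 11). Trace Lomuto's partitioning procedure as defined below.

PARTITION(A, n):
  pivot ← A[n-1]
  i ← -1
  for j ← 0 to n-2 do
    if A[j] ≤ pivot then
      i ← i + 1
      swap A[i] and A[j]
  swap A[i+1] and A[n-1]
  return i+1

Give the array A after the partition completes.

[2,2,2,2,7,4,5,7,7,7,5]

pivot = A[10] = 2; i = -1
j=0: A[0]=2 ≤ 2 → i=0, swap A[0],A[0] (no change) → [2,5,7,2,7,4,5,7,7,2,2]
j=1: A[1]=5 > 2 → no swap
j=2: A[2]=7 > 2 → no swap
j=3: A[3]=2 ≤ 2 → i=1, swap A[1],A[3] → [2,2,7,5,7,4,5,7,7,2,2]
j=4: A[4]=7 > 2 → no swap
j=5: A[5]=4 > 2 → no swap
j=6: A[6]=5 > 2 → no swap
j=7: A[7]=7 > 2 → no swap
j=8: A[8]=7 > 2 → no swap
j=9: A[9]=2 ≤ 2 → i=2, swap A[2],A[9] → [2,2,2,5,7,4,5,7,7,7,2]
final swap A[3],A[10] → [2,2,2,2,7,4,5,7,7,7,5]; return 3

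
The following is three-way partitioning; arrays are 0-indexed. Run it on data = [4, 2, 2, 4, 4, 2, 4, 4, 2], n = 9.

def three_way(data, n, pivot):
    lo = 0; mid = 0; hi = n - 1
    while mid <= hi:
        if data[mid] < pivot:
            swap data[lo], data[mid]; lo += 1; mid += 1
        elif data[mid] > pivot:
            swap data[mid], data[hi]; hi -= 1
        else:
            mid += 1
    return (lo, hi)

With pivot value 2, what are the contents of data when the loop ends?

pivot = 2; lo=0, mid=0, hi=8
data[mid]=4>2: swap data[0],data[8]; hi=7 → [2, 2, 2, 4, 4, 2, 4, 4, 4]
data[mid]=2=2: mid=1
data[mid]=2=2: mid=2
data[mid]=2=2: mid=3
data[mid]=4>2: swap data[3],data[7]; hi=6 → [2, 2, 2, 4, 4, 2, 4, 4, 4]
data[mid]=4>2: swap data[3],data[6]; hi=5 → [2, 2, 2, 4, 4, 2, 4, 4, 4]
data[mid]=4>2: swap data[3],data[5]; hi=4 → [2, 2, 2, 2, 4, 4, 4, 4, 4]
data[mid]=2=2: mid=4
data[mid]=4>2: swap data[4],data[4]; hi=3 → [2, 2, 2, 2, 4, 4, 4, 4, 4]
end: lo=0, hi=3; data = [2, 2, 2, 2, 4, 4, 4, 4, 4]

[2, 2, 2, 2, 4, 4, 4, 4, 4]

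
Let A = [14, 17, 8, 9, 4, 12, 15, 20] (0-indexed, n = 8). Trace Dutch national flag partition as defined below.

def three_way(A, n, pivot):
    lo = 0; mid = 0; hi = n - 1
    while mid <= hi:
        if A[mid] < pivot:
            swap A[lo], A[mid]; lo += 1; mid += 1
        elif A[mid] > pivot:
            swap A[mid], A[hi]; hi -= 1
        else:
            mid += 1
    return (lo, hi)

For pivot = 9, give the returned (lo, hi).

pivot = 9; lo=0, mid=0, hi=7
A[mid]=14>9: swap A[0],A[7]; hi=6 → [20, 17, 8, 9, 4, 12, 15, 14]
A[mid]=20>9: swap A[0],A[6]; hi=5 → [15, 17, 8, 9, 4, 12, 20, 14]
A[mid]=15>9: swap A[0],A[5]; hi=4 → [12, 17, 8, 9, 4, 15, 20, 14]
A[mid]=12>9: swap A[0],A[4]; hi=3 → [4, 17, 8, 9, 12, 15, 20, 14]
A[mid]=4<9: swap A[0],A[0]; lo=1,mid=1 → [4, 17, 8, 9, 12, 15, 20, 14]
A[mid]=17>9: swap A[1],A[3]; hi=2 → [4, 9, 8, 17, 12, 15, 20, 14]
A[mid]=9=9: mid=2
A[mid]=8<9: swap A[1],A[2]; lo=2,mid=3 → [4, 8, 9, 17, 12, 15, 20, 14]
end: lo=2, hi=2; A = [4, 8, 9, 17, 12, 15, 20, 14]

(2, 2)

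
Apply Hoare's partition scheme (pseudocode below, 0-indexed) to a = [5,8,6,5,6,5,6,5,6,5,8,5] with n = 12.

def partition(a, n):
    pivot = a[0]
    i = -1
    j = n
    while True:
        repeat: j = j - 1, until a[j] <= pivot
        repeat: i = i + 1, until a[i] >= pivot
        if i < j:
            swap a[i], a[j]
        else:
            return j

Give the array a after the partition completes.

pivot = a[0] = 5; i = -1, j = 12
j→11 (a[11]=5≤5), i→0 (a[0]=5≥5); i<j, swap → [5,8,6,5,6,5,6,5,6,5,8,5]
j→9 (a[9]=5≤5), i→1 (a[1]=8≥5); i<j, swap → [5,5,6,5,6,5,6,5,6,8,8,5]
j→7 (a[7]=5≤5), i→2 (a[2]=6≥5); i<j, swap → [5,5,5,5,6,5,6,6,6,8,8,5]
j→5 (a[5]=5≤5), i→3 (a[3]=5≥5); i<j, swap → [5,5,5,5,6,5,6,6,6,8,8,5]
j→3, i→4; i≥j, return j=3. a = [5,5,5,5,6,5,6,6,6,8,8,5]

[5,5,5,5,6,5,6,6,6,8,8,5]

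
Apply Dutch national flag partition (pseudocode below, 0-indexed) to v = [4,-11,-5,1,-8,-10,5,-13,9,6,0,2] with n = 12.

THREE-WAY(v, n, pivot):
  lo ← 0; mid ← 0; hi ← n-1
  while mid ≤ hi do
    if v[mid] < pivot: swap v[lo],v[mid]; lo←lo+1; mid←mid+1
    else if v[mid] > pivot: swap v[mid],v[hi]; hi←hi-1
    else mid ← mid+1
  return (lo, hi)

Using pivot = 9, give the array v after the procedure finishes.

[4,-11,-5,1,-8,-10,5,-13,6,0,2,9]

pivot = 9; lo=0, mid=0, hi=11
v[mid]=4<9: swap v[0],v[0]; lo=1,mid=1 → [4,-11,-5,1,-8,-10,5,-13,9,6,0,2]
v[mid]=-11<9: swap v[1],v[1]; lo=2,mid=2 → [4,-11,-5,1,-8,-10,5,-13,9,6,0,2]
v[mid]=-5<9: swap v[2],v[2]; lo=3,mid=3 → [4,-11,-5,1,-8,-10,5,-13,9,6,0,2]
v[mid]=1<9: swap v[3],v[3]; lo=4,mid=4 → [4,-11,-5,1,-8,-10,5,-13,9,6,0,2]
v[mid]=-8<9: swap v[4],v[4]; lo=5,mid=5 → [4,-11,-5,1,-8,-10,5,-13,9,6,0,2]
v[mid]=-10<9: swap v[5],v[5]; lo=6,mid=6 → [4,-11,-5,1,-8,-10,5,-13,9,6,0,2]
v[mid]=5<9: swap v[6],v[6]; lo=7,mid=7 → [4,-11,-5,1,-8,-10,5,-13,9,6,0,2]
v[mid]=-13<9: swap v[7],v[7]; lo=8,mid=8 → [4,-11,-5,1,-8,-10,5,-13,9,6,0,2]
v[mid]=9=9: mid=9
v[mid]=6<9: swap v[8],v[9]; lo=9,mid=10 → [4,-11,-5,1,-8,-10,5,-13,6,9,0,2]
v[mid]=0<9: swap v[9],v[10]; lo=10,mid=11 → [4,-11,-5,1,-8,-10,5,-13,6,0,9,2]
v[mid]=2<9: swap v[10],v[11]; lo=11,mid=12 → [4,-11,-5,1,-8,-10,5,-13,6,0,2,9]
end: lo=11, hi=11; v = [4,-11,-5,1,-8,-10,5,-13,6,0,2,9]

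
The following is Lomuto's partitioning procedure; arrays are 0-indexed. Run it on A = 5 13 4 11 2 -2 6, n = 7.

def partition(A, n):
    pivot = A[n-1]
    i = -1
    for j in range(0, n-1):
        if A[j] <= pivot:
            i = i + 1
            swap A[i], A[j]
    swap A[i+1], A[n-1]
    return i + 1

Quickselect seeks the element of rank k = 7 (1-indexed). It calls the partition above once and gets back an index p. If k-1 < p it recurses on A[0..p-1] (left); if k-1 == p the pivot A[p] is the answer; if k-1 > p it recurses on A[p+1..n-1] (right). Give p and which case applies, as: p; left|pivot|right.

4; right

pivot=6, i=-1
j=0: 5≤6, i=0, swap(0,0) ⇒ 5 13 4 11 2 -2 6
j=1: 13>6, skip
j=2: 4≤6, i=1, swap(1,2) ⇒ 5 4 13 11 2 -2 6
j=3: 11>6, skip
j=4: 2≤6, i=2, swap(2,4) ⇒ 5 4 2 11 13 -2 6
j=5: -2≤6, i=3, swap(3,5) ⇒ 5 4 2 -2 13 11 6
swap(4,6) ⇒ 5 4 2 -2 6 11 13; return 4
p = 4; k-1 = 6 > 4 ⇒ right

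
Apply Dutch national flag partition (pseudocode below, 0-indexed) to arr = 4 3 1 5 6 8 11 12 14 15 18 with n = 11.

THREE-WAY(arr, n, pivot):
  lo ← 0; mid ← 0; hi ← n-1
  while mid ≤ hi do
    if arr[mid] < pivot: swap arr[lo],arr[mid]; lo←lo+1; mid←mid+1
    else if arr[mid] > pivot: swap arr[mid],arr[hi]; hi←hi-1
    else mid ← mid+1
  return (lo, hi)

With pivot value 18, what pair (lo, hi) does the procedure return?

(10, 10)

lo=0 mid=0 hi=10
4<18: swap(0,0), lo=1 mid=1 ⇒ 4 3 1 5 6 8 11 12 14 15 18
3<18: swap(1,1), lo=2 mid=2 ⇒ 4 3 1 5 6 8 11 12 14 15 18
1<18: swap(2,2), lo=3 mid=3 ⇒ 4 3 1 5 6 8 11 12 14 15 18
5<18: swap(3,3), lo=4 mid=4 ⇒ 4 3 1 5 6 8 11 12 14 15 18
6<18: swap(4,4), lo=5 mid=5 ⇒ 4 3 1 5 6 8 11 12 14 15 18
8<18: swap(5,5), lo=6 mid=6 ⇒ 4 3 1 5 6 8 11 12 14 15 18
11<18: swap(6,6), lo=7 mid=7 ⇒ 4 3 1 5 6 8 11 12 14 15 18
12<18: swap(7,7), lo=8 mid=8 ⇒ 4 3 1 5 6 8 11 12 14 15 18
14<18: swap(8,8), lo=9 mid=9 ⇒ 4 3 1 5 6 8 11 12 14 15 18
15<18: swap(9,9), lo=10 mid=10 ⇒ 4 3 1 5 6 8 11 12 14 15 18
18=18: mid=11
done. lo=10 hi=10; arr=4 3 1 5 6 8 11 12 14 15 18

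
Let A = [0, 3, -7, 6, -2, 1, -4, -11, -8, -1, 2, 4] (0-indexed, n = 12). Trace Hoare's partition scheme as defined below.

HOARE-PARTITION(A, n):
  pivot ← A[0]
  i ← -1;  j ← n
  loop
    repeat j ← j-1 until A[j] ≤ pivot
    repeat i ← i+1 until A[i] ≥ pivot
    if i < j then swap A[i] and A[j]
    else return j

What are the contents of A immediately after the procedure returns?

[-1, -8, -7, -11, -2, -4, 1, 6, 3, 0, 2, 4]

pivot = A[0] = 0; i = -1, j = 12
j→9 (A[9]=-1≤0), i→0 (A[0]=0≥0); i<j, swap → [-1, 3, -7, 6, -2, 1, -4, -11, -8, 0, 2, 4]
j→8 (A[8]=-8≤0), i→1 (A[1]=3≥0); i<j, swap → [-1, -8, -7, 6, -2, 1, -4, -11, 3, 0, 2, 4]
j→7 (A[7]=-11≤0), i→3 (A[3]=6≥0); i<j, swap → [-1, -8, -7, -11, -2, 1, -4, 6, 3, 0, 2, 4]
j→6 (A[6]=-4≤0), i→5 (A[5]=1≥0); i<j, swap → [-1, -8, -7, -11, -2, -4, 1, 6, 3, 0, 2, 4]
j→5, i→6; i≥j, return j=5. A = [-1, -8, -7, -11, -2, -4, 1, 6, 3, 0, 2, 4]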